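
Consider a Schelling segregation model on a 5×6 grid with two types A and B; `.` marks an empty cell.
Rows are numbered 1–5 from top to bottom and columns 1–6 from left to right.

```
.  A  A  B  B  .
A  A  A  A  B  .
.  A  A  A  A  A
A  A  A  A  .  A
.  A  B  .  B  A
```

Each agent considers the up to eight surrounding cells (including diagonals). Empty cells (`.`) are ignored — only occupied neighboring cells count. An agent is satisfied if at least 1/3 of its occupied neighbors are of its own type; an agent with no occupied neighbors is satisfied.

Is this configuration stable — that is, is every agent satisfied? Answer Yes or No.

(1,2)A 4/4 ok
(1,3)A 4/5 ok
(1,4)B 2/5 ok
(1,5)B 2/3 ok
(2,1)A 3/3 ok
(2,2)A 6/6 ok
(2,3)A 7/8 ok
(2,4)A 5/8 ok
(2,5)B 2/6 ok
(3,2)A 7/7 ok
(3,3)A 8/8 ok
(3,4)A 6/7 ok
(3,5)A 5/6 ok
(3,6)A 2/3 ok
(4,1)A 3/3 ok
(4,2)A 5/6 ok
(4,3)A 6/7 ok
(4,4)A 4/6 ok
(4,6)A 3/4 ok
(5,2)A 3/4 ok
(5,3)B 0/4 unhappy
(5,5)B 0/3 unhappy
(5,6)A 1/2 ok
For instance (5,3) has only 0/4 same-type neighbors, below 1/3.

No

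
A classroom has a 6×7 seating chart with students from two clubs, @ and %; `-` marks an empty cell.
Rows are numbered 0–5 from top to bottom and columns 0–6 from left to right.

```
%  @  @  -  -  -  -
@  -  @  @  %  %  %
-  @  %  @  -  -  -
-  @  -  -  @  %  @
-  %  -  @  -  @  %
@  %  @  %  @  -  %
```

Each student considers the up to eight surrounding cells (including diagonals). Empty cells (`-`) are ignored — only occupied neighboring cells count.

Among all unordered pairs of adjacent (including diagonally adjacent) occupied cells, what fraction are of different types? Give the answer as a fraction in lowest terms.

1/2

Scan each occupied cell's neighbors to the right and below (and the two forward diagonals) so each pair is counted once.
From row 0: 2 unlike of 7 pairs (running 2/7).
From row 1: 4 unlike of 11 pairs (running 6/18).
From row 2: 3 unlike of 5 pairs (running 9/23).
From row 3: 5 unlike of 9 pairs (running 14/32).
From row 4: 5 unlike of 10 pairs (running 19/42).
From row 5: 4 unlike of 4 pairs (running 23/46).
Total adjacent occupied pairs: 46; unlike-type pairs: 23.
23/46 reduces to 1/2.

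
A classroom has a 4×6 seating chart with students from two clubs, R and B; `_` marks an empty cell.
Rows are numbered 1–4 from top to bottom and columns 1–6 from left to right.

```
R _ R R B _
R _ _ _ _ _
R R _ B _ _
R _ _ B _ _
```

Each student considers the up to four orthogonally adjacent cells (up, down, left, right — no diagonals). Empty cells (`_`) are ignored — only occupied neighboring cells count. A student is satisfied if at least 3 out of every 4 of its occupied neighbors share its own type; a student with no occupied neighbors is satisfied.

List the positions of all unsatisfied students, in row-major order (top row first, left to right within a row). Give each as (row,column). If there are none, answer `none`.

Row 1: (1,1)R 1/1 ✓ · (1,3)R 1/1 ✓ · (1,4)R 1/2 ✗ · (1,5)B 0/1 ✗
Row 2: (2,1)R 2/2 ✓
Row 3: (3,1)R 3/3 ✓ · (3,2)R 1/1 ✓ · (3,4)B 1/1 ✓
Row 4: (4,1)R 1/1 ✓ · (4,4)B 1/1 ✓

(1,4), (1,5)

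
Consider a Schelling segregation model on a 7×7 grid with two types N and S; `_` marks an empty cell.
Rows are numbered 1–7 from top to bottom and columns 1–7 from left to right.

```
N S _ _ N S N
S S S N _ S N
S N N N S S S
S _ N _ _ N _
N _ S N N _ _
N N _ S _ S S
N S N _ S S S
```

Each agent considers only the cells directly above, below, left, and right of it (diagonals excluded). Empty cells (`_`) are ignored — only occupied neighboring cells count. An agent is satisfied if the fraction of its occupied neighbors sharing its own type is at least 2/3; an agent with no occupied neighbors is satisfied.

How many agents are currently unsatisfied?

Row 1: (1,1)N 0/2 not · (1,2)S 1/2 not · (1,5)N 0/1 not · (1,6)S 1/3 not · (1,7)N 1/2 not
Row 2: (2,1)S 2/3 satisfied · (2,2)S 3/4 satisfied · (2,3)S 1/3 not · (2,4)N 1/2 not · (2,6)S 2/3 satisfied · (2,7)N 1/3 not
Row 3: (3,1)S 2/3 satisfied · (3,2)N 1/3 not · (3,3)N 3/4 satisfied · (3,4)N 2/3 satisfied · (3,5)S 1/2 not · (3,6)S 3/4 satisfied · (3,7)S 1/2 not
Row 4: (4,1)S 1/2 not · (4,3)N 1/2 not · (4,6)N 0/1 not
Row 5: (5,1)N 1/2 not · (5,3)S 0/2 not · (5,4)N 1/3 not · (5,5)N 1/1 satisfied
Row 6: (6,1)N 3/3 satisfied · (6,2)N 1/2 not · (6,4)S 0/1 not · (6,6)S 2/2 satisfied · (6,7)S 2/2 satisfied
Row 7: (7,1)N 1/2 not · (7,2)S 0/3 not · (7,3)N 0/1 not · (7,5)S 1/1 satisfied · (7,6)S 3/3 satisfied · (7,7)S 2/2 satisfied
Unsatisfied: (1,1), (1,2), (1,5), (1,6), (1,7), (2,3), (2,4), (2,7), (3,2), (3,5), (3,7), (4,1), (4,3), (4,6), (5,1), (5,3), (5,4), (6,2), (6,4), (7,1), (7,2), (7,3) — 22 in total.

22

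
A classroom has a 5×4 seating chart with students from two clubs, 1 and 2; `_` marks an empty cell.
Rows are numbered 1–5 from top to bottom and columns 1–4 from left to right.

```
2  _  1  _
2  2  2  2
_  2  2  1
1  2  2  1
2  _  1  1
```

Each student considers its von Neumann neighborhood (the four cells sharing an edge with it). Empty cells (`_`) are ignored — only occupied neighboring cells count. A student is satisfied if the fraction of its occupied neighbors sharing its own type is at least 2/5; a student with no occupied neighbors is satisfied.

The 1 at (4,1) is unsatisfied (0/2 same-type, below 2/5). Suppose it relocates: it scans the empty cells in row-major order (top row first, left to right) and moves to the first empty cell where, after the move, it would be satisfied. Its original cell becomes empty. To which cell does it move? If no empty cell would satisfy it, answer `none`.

Vacating (4,1). Empty cells in order:
  (1,2): 1/3 same-type → still unsatisfied.
  (1,4): 1/2 same-type → satisfied — stop here.

(1,4)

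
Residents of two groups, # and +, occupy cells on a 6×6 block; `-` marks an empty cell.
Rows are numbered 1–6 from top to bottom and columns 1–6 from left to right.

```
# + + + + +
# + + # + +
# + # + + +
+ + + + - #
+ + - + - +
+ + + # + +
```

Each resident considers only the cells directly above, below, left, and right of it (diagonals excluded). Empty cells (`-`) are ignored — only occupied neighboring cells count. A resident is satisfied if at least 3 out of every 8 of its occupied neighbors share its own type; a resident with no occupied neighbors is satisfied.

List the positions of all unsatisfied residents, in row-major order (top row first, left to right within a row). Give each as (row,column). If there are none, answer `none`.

Row 1: (1,1)# 1/2 ok · (1,2)+ 2/3 ok · (1,3)+ 3/3 ok · (1,4)+ 2/3 ok · (1,5)+ 3/3 ok · (1,6)+ 2/2 ok
Row 2: (2,1)# 2/3 ok · (2,2)+ 3/4 ok · (2,3)+ 2/4 ok · (2,4)# 0/4 unhappy · (2,5)+ 3/4 ok · (2,6)+ 3/3 ok
Row 3: (3,1)# 1/3 unhappy · (3,2)+ 2/4 ok · (3,3)# 0/4 unhappy · (3,4)+ 2/4 ok · (3,5)+ 3/3 ok · (3,6)+ 2/3 ok
Row 4: (4,1)+ 2/3 ok · (4,2)+ 4/4 ok · (4,3)+ 2/3 ok · (4,4)+ 3/3 ok · (4,6)# 0/2 unhappy
Row 5: (5,1)+ 3/3 ok · (5,2)+ 3/3 ok · (5,4)+ 1/2 ok · (5,6)+ 1/2 ok
Row 6: (6,1)+ 2/2 ok · (6,2)+ 3/3 ok · (6,3)+ 1/2 ok · (6,4)# 0/3 unhappy · (6,5)+ 1/2 ok · (6,6)+ 2/2 ok

(2,4), (3,1), (3,3), (4,6), (6,4)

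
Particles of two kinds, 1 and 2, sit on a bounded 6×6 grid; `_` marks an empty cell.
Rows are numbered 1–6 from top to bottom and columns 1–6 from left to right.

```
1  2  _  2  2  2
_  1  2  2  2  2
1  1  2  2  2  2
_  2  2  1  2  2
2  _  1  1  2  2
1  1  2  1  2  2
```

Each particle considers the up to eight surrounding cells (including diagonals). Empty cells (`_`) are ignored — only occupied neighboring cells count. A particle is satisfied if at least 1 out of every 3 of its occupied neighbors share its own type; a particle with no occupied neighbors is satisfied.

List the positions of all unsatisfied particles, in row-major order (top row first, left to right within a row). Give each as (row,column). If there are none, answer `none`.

Row 1: (1,1)1 1/2 ✓ · (1,2)2 1/3 ✓ · (1,4)2 4/4 ✓ · (1,5)2 5/5 ✓ · (1,6)2 3/3 ✓
Row 2: (2,2)1 3/6 ✓ · (2,3)2 5/7 ✓ · (2,4)2 7/7 ✓ · (2,5)2 8/8 ✓ · (2,6)2 5/5 ✓
Row 3: (3,1)1 2/3 ✓ · (3,2)1 2/6 ✓ · (3,3)2 5/8 ✓ · (3,4)2 7/8 ✓ · (3,5)2 7/8 ✓ · (3,6)2 5/5 ✓
Row 4: (4,2)2 3/6 ✓ · (4,3)2 3/7 ✓ · (4,4)1 2/8 ✗ · (4,5)2 6/8 ✓ · (4,6)2 5/5 ✓
Row 5: (5,1)2 1/3 ✓ · (5,3)1 4/7 ✓ · (5,4)1 3/8 ✓ · (5,5)2 5/8 ✓ · (5,6)2 5/5 ✓
Row 6: (6,1)1 1/2 ✓ · (6,2)1 2/4 ✓ · (6,3)2 0/4 ✗ · (6,4)1 2/5 ✓ · (6,5)2 3/5 ✓ · (6,6)2 3/3 ✓

(4,4), (6,3)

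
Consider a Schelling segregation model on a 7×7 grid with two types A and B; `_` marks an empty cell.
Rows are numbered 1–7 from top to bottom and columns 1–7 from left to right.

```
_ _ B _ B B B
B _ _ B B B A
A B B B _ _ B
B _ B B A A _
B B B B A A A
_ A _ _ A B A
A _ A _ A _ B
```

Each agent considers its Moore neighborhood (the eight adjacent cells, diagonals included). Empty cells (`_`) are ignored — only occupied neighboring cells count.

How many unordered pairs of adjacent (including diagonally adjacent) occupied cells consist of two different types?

24

Scan each occupied cell's neighbors to the right and below (and the two forward diagonals) so each pair is counted once.
From row 1: 2 unlike of 11 pairs (running 2/11).
From row 2: 3 unlike of 10 pairs (running 5/21).
From row 3: 4 unlike of 12 pairs (running 9/33).
From row 4: 3 unlike of 17 pairs (running 12/50).
From row 5: 8 unlike of 17 pairs (running 20/67).
From row 6: 4 unlike of 8 pairs (running 24/75).
Total adjacent occupied pairs: 75; unlike-type pairs: 24.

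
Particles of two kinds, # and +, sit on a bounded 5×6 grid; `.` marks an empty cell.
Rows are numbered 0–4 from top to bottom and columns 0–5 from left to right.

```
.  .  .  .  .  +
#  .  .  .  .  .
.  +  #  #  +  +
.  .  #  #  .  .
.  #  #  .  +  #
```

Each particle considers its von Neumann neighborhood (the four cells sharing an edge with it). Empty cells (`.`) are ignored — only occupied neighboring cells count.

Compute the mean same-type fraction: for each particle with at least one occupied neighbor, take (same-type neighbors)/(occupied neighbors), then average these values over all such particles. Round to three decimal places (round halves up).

Row 0: (0,5)+ — no occupied neighbors
Row 1: (1,0)# — no occupied neighbors
Row 2: (2,1)+ 0/1 · (2,2)# 2/3 · (2,3)# 2/3 · (2,4)+ 1/2 · (2,5)+ 1/1
Row 3: (3,2)# 3/3 · (3,3)# 2/2
Row 4: (4,1)# 1/1 · (4,2)# 2/2 · (4,4)+ 0/1 · (4,5)# 0/1
Sum over 11 particles: 0/1 + 2/3 + 2/3 + 1/2 + 1/1 + 3/3 + 2/2 + 1/1 + 2/2 + 0/1 + 0/1 = 41/6; mean = 41/6 ÷ 11 = 41/66 = 0.621212… → 0.621.

0.621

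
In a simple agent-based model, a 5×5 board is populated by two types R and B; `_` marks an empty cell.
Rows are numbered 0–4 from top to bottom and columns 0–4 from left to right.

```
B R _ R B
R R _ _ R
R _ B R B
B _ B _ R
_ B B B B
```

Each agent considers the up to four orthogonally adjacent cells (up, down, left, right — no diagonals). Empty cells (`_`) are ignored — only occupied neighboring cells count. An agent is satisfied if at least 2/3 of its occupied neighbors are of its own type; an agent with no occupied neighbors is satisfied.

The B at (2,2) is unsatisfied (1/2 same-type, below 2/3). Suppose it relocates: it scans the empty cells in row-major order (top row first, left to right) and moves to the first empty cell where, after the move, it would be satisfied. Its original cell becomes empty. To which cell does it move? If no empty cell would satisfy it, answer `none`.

(3,1)

Vacating (2,2). Empty cells in order:
  (0,2): 0/2 same-type → still unsatisfied.
  (1,2): 0/1 same-type → still unsatisfied.
  (1,3): 0/3 same-type → still unsatisfied.
  (2,1): 0/2 same-type → still unsatisfied.
  (3,1): 3/3 same-type → satisfied — stop here.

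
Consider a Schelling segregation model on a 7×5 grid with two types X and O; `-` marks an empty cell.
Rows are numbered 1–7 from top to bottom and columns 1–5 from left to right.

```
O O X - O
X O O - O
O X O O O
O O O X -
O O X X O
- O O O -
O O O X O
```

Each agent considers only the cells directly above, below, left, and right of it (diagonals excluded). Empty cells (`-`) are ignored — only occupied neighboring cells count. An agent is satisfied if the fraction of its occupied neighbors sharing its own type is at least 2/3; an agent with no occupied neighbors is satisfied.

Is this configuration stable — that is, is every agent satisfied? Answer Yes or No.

(1,1)O 1/2 unhappy
(1,2)O 2/3 ok
(1,3)X 0/2 unhappy
(1,5)O 1/1 ok
(2,1)X 0/3 unhappy
(2,2)O 2/4 unhappy
(2,3)O 2/3 ok
(2,5)O 2/2 ok
(3,1)O 1/3 unhappy
(3,2)X 0/4 unhappy
(3,3)O 3/4 ok
(3,4)O 2/3 ok
(3,5)O 2/2 ok
(4,1)O 3/3 ok
(4,2)O 3/4 ok
(4,3)O 2/4 unhappy
(4,4)X 1/3 unhappy
(5,1)O 2/2 ok
(5,2)O 3/4 ok
(5,3)X 1/4 unhappy
(5,4)X 2/4 unhappy
(5,5)O 0/1 unhappy
(6,2)O 3/3 ok
(6,3)O 3/4 ok
(6,4)O 1/3 unhappy
(7,1)O 1/1 ok
(7,2)O 3/3 ok
(7,3)O 2/3 ok
(7,4)X 0/3 unhappy
(7,5)O 0/1 unhappy
For instance (1,1) has only 1/2 same-type neighbors, below 2/3.

No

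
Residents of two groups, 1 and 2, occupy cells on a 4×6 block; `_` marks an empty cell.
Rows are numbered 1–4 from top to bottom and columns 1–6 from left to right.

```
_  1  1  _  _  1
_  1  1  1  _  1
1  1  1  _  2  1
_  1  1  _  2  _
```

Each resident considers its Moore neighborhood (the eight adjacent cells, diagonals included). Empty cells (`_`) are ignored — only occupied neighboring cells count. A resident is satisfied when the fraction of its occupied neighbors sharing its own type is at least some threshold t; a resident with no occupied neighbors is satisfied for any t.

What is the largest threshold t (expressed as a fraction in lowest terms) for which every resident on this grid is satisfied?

1/4

(1,2)1 3/3
(1,3)1 4/4
(1,6)1 1/1
(2,2)1 6/6
(2,3)1 6/6
(2,4)1 3/4
(2,6)1 2/3
(3,1)1 3/3
(3,2)1 6/6
(3,3)1 6/6
(3,5)2 1/4
(3,6)1 1/3
(4,2)1 4/4
(4,3)1 3/3
(4,5)2 1/2
The smallest same-type fraction is 1/4 at (3,5), which reduces to 1/4. Any threshold above that leaves this resident unsatisfied.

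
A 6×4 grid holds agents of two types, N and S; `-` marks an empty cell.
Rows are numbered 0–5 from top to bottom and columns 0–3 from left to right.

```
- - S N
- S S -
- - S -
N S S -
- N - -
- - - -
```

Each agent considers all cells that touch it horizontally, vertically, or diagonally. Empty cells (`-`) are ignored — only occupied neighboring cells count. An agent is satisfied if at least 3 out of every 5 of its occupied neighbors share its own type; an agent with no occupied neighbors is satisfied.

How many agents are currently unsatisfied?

4

(0,2)S 2/3 ✓
(0,3)N 0/2 ✗
(1,1)S 3/3 ✓
(1,2)S 3/4 ✓
(2,2)S 4/4 ✓
(3,0)N 1/2 ✗
(3,1)S 2/4 ✗
(3,2)S 2/3 ✓
(4,1)N 1/3 ✗
Unsatisfied: (0,3), (3,0), (3,1), (4,1) — 4 in total.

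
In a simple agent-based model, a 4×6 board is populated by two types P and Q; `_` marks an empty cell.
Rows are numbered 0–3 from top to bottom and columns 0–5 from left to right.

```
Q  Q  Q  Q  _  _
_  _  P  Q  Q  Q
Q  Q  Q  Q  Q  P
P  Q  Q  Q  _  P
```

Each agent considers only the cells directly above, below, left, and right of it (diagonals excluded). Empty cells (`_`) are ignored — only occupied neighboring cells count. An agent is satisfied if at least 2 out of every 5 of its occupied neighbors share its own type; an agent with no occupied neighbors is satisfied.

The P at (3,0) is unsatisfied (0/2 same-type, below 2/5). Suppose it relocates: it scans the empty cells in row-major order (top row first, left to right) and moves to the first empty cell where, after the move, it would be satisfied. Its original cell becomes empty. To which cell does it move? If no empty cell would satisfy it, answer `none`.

Vacating (3,0). Empty cells in order:
  (0,4): 0/2 same-type → still unsatisfied.
  (0,5): 0/1 same-type → still unsatisfied.
  (1,0): 0/2 same-type → still unsatisfied.
  (1,1): 1/3 same-type → still unsatisfied.
  (3,4): 1/3 same-type → still unsatisfied.

none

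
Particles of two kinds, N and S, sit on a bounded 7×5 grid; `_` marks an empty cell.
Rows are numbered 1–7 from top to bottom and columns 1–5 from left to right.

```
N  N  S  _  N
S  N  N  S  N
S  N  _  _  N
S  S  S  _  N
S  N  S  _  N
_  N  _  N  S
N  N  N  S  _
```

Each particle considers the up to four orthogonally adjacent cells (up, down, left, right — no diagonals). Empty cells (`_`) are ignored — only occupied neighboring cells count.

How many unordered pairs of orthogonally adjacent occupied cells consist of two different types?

15

Scan each occupied cell's neighbors to the right and below so each pair is counted once.
From row 1: 3 unlike of 6 pairs (running 3/6).
From row 2: 3 unlike of 7 pairs (running 6/13).
From row 3: 2 unlike of 4 pairs (running 8/17).
From row 4: 1 unlike of 6 pairs (running 9/23).
From row 5: 3 unlike of 4 pairs (running 12/27).
From row 6: 2 unlike of 3 pairs (running 14/30).
From row 7: 1 unlike of 3 pairs (running 15/33).
Total adjacent occupied pairs: 33; unlike-type pairs: 15.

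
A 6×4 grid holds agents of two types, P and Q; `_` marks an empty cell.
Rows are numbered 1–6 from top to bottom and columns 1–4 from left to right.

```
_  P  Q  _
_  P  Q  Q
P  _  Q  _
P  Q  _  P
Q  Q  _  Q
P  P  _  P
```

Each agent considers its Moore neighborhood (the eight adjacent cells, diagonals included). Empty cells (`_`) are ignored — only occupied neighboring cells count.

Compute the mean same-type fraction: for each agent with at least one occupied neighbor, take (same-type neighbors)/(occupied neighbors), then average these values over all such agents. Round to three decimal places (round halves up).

(1,2)P 1/3
(1,3)Q 2/4
(2,2)P 2/5
(2,3)Q 3/5
(2,4)Q 3/3
(3,1)P 2/3
(3,3)Q 3/5
(4,1)P 1/4
(4,2)Q 3/5
(4,4)P 0/2
(5,1)Q 2/5
(5,2)Q 2/5
(5,4)Q 0/2
(6,1)P 1/3
(6,2)P 1/3
(6,4)P 0/1
Sum over 16 agents: 1/3 + 2/4 + 2/5 + 3/5 + 3/3 + 2/3 + 3/5 + 1/4 + 3/5 + 0/2 + 2/5 + 2/5 + 0/2 + 1/3 + 1/3 + 0/1 = 77/12; mean = 77/12 ÷ 16 = 77/192 = 0.401041… → 0.401.

0.401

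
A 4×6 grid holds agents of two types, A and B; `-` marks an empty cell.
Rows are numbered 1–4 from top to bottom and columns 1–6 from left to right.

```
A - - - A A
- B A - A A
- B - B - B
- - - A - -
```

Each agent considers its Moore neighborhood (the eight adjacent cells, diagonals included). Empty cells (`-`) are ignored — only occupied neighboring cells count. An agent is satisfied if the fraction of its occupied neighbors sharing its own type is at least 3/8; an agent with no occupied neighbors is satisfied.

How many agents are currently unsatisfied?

6

Row 1: (1,1)A 0/1 ✗ · (1,5)A 3/3 ✓ · (1,6)A 3/3 ✓
Row 2: (2,2)B 1/3 ✗ · (2,3)A 0/3 ✗ · (2,5)A 3/5 ✓ · (2,6)A 3/4 ✓
Row 3: (3,2)B 1/2 ✓ · (3,4)B 0/3 ✗ · (3,6)B 0/2 ✗
Row 4: (4,4)A 0/1 ✗
Unsatisfied: (1,1), (2,2), (2,3), (3,4), (3,6), (4,4) — 6 in total.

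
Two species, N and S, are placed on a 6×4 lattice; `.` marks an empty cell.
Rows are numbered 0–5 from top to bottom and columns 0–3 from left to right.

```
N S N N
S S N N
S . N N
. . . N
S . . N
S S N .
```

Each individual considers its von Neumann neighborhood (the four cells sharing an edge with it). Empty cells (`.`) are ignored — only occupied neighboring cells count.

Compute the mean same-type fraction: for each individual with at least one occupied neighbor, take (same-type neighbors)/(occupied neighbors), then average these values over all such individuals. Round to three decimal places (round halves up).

0.740

(0,0)N 0/2
(0,1)S 1/3
(0,2)N 2/3
(0,3)N 2/2
(1,0)S 2/3
(1,1)S 2/3
(1,2)N 3/4
(1,3)N 3/3
(2,0)S 1/1
(2,2)N 2/2
(2,3)N 3/3
(3,3)N 2/2
(4,0)S 1/1
(4,3)N 1/1
(5,0)S 2/2
(5,1)S 1/2
(5,2)N 0/1
Sum over 17 individuals: 0/2 + 1/3 + 2/3 + 2/2 + 2/3 + 2/3 + 3/4 + 3/3 + 1/1 + 2/2 + 3/3 + 2/2 + 1/1 + 1/1 + 2/2 + 1/2 + 0/1 = 151/12; mean = 151/12 ÷ 17 = 151/204 = 0.740196… → 0.740.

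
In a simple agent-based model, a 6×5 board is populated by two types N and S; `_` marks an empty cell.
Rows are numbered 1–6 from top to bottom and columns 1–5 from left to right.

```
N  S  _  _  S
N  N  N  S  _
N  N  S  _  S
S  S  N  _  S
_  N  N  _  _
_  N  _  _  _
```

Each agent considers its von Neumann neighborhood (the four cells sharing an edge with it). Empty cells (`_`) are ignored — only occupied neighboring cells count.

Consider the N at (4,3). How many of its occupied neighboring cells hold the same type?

Occupied neighbors of (4,3): (3,3)=S, (5,3)=N, (4,2)=S.
Same type (N): 1 of 3.

1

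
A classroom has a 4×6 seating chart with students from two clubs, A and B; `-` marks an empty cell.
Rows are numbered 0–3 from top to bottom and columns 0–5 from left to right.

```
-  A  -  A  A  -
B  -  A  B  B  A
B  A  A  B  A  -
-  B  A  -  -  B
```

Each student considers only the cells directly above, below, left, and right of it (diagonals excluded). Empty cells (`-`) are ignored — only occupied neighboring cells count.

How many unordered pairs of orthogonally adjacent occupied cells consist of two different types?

Scan each occupied cell's neighbors to the right and below so each pair is counted once.
Row 0: A(0,3)–A(0,4)= A(0,3)–B(1,3)≠ A(0,4)–B(1,4)≠  → 2/3 unlike.
Row 1: B(1,0)–B(2,0)= A(1,2)–B(1,3)≠ A(1,2)–A(2,2)= B(1,3)–B(1,4)= B(1,3)–B(2,3)= B(1,4)–A(1,5)≠ B(1,4)–A(2,4)≠  → 3/7 unlike.
Row 2: B(2,0)–A(2,1)≠ A(2,1)–A(2,2)= A(2,1)–B(3,1)≠ A(2,2)–B(2,3)≠ A(2,2)–A(3,2)= B(2,3)–A(2,4)≠  → 4/6 unlike.
Row 3: B(3,1)–A(3,2)≠  → 1/1 unlike.
Total adjacent occupied pairs: 17; unlike-type pairs: 10.

10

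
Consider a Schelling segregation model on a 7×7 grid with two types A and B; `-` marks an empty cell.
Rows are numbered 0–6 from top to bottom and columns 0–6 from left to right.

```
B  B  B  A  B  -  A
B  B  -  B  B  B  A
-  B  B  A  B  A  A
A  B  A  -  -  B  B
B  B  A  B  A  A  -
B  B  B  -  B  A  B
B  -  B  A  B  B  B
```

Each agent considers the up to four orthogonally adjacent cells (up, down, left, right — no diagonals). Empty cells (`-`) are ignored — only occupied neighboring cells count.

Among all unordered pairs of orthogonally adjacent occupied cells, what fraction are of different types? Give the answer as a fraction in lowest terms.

26/57

Scan each occupied cell's neighbors to the right and below so each pair is counted once.
From row 0: 3 unlike of 9 pairs (running 3/9).
From row 1: 3 unlike of 9 pairs (running 6/18).
From row 2: 6 unlike of 9 pairs (running 12/27).
From row 3: 4 unlike of 7 pairs (running 16/34).
From row 4: 5 unlike of 10 pairs (running 21/44).
From row 5: 3 unlike of 9 pairs (running 24/53).
From row 6: 2 unlike of 4 pairs (running 26/57).
Total adjacent occupied pairs: 57; unlike-type pairs: 26.
26/57 is already in lowest terms.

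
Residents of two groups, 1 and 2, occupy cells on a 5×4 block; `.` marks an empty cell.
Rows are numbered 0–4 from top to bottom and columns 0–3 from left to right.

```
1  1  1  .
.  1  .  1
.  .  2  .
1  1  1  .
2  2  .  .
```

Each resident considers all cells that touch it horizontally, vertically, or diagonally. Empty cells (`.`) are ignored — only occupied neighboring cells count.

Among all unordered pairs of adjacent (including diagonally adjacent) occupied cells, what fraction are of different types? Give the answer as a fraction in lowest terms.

1/2

Scan each occupied cell's neighbors to the right and below (and the two forward diagonals) so each pair is counted once.
From row 0: 0 unlike of 6 pairs (running 0/6).
From row 1: 2 unlike of 2 pairs (running 2/8).
From row 2: 2 unlike of 2 pairs (running 4/10).
From row 3: 5 unlike of 7 pairs (running 9/17).
From row 4: 0 unlike of 1 pairs (running 9/18).
Total adjacent occupied pairs: 18; unlike-type pairs: 9.
9/18 reduces to 1/2.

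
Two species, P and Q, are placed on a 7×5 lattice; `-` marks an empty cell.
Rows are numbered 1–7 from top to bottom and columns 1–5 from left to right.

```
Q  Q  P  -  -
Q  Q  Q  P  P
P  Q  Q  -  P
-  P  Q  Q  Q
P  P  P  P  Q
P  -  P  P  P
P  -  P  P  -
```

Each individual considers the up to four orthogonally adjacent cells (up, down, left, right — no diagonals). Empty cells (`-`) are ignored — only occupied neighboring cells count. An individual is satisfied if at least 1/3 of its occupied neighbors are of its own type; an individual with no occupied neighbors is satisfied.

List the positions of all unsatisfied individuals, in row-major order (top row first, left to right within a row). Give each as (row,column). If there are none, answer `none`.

Row 1: (1,1)Q 2/2 ok · (1,2)Q 2/3 ok · (1,3)P 0/2 unhappy
Row 2: (2,1)Q 2/3 ok · (2,2)Q 4/4 ok · (2,3)Q 2/4 ok · (2,4)P 1/2 ok · (2,5)P 2/2 ok
Row 3: (3,1)P 0/2 unhappy · (3,2)Q 2/4 ok · (3,3)Q 3/3 ok · (3,5)P 1/2 ok
Row 4: (4,2)P 1/3 ok · (4,3)Q 2/4 ok · (4,4)Q 2/3 ok · (4,5)Q 2/3 ok
Row 5: (5,1)P 2/2 ok · (5,2)P 3/3 ok · (5,3)P 3/4 ok · (5,4)P 2/4 ok · (5,5)Q 1/3 ok
Row 6: (6,1)P 2/2 ok · (6,3)P 3/3 ok · (6,4)P 4/4 ok · (6,5)P 1/2 ok
Row 7: (7,1)P 1/1 ok · (7,3)P 2/2 ok · (7,4)P 2/2 ok

(1,3), (3,1)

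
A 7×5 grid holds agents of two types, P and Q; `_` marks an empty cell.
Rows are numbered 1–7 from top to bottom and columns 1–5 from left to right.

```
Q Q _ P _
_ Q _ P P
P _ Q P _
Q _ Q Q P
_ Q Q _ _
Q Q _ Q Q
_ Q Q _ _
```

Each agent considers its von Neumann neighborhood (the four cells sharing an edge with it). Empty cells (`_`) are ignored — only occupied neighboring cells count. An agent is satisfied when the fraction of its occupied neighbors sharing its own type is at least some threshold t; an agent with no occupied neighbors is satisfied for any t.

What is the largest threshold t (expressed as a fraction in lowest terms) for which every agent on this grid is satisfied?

Row 1: (1,1)Q 1/1 · (1,2)Q 2/2 · (1,4)P 1/1
Row 2: (2,2)Q 1/1 · (2,4)P 3/3 · (2,5)P 1/1
Row 3: (3,1)P 0/1 · (3,3)Q 1/2 · (3,4)P 1/3
Row 4: (4,1)Q 0/1 · (4,3)Q 3/3 · (4,4)Q 1/3 · (4,5)P 0/1
Row 5: (5,2)Q 2/2 · (5,3)Q 2/2
Row 6: (6,1)Q 1/1 · (6,2)Q 3/3 · (6,4)Q 1/1 · (6,5)Q 1/1
Row 7: (7,2)Q 2/2 · (7,3)Q 1/1
The smallest same-type fraction is 0/1 at (3,1), which reduces to 0/1. Any threshold above that leaves this agent unsatisfied.

0/1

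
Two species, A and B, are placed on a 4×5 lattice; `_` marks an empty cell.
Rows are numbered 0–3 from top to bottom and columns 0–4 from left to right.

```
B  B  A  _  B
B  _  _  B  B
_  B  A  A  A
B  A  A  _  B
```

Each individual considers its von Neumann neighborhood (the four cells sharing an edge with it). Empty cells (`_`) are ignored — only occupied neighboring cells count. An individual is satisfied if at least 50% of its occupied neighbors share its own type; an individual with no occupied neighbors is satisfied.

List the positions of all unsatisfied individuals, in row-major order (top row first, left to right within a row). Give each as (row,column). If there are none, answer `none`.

(0,2), (2,1), (2,4), (3,0), (3,1), (3,4)

(0,0)B 2/2 ok
(0,1)B 1/2 ok
(0,2)A 0/1 unhappy
(0,4)B 1/1 ok
(1,0)B 1/1 ok
(1,3)B 1/2 ok
(1,4)B 2/3 ok
(2,1)B 0/2 unhappy
(2,2)A 2/3 ok
(2,3)A 2/3 ok
(2,4)A 1/3 unhappy
(3,0)B 0/1 unhappy
(3,1)A 1/3 unhappy
(3,2)A 2/2 ok
(3,4)B 0/1 unhappy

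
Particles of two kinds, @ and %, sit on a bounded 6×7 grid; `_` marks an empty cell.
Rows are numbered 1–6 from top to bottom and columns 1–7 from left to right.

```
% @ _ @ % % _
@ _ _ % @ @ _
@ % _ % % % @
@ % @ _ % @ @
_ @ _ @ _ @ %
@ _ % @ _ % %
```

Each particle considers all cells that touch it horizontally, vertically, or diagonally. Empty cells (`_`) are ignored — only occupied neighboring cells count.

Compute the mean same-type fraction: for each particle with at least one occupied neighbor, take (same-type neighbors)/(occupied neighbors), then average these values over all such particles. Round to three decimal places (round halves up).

0.448

(1,1)% 0/2
(1,2)@ 1/2
(1,4)@ 1/3
(1,5)% 2/5
(1,6)% 1/3
(2,1)@ 2/4
(2,4)% 3/5
(2,5)@ 2/8
(2,6)@ 2/6
(3,1)@ 2/4
(3,2)% 1/5
(3,4)% 3/5
(3,5)% 4/7
(3,6)% 2/7
(3,7)@ 3/4
(4,1)@ 2/4
(4,2)% 1/5
(4,3)@ 2/5
(4,5)% 3/6
(4,6)@ 3/7
(4,7)@ 3/5
(5,2)@ 3/5
(5,4)@ 2/4
(5,6)@ 2/6
(5,7)% 2/5
(6,1)@ 1/1
(6,3)% 0/3
(6,4)@ 1/2
(6,6)% 2/3
(6,7)% 2/3
Sum over 30 particles: 0/2 + 1/2 + 1/3 + 2/5 + 1/3 + 2/4 + 3/5 + 2/8 + 2/6 + 2/4 + 1/5 + 3/5 + 4/7 + 2/7 + 3/4 + 2/4 + 1/5 + 2/5 + 3/6 + 3/7 + 3/5 + 3/5 + 2/4 + 2/6 + 2/5 + 1/1 + 0/3 + 1/2 + 2/3 + 2/3 = 565/42; mean = 565/42 ÷ 30 = 113/252 = 0.448412… → 0.448.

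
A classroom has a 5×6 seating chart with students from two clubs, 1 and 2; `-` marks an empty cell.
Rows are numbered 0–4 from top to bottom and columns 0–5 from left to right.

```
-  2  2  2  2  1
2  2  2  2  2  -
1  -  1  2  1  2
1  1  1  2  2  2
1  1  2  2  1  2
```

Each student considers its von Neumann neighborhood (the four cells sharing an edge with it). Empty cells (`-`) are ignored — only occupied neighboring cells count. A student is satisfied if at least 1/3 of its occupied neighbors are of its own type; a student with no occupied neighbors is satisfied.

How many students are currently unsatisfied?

Row 0: (0,1)2 2/2 ok · (0,2)2 3/3 ok · (0,3)2 3/3 ok · (0,4)2 2/3 ok · (0,5)1 0/1 unhappy
Row 1: (1,0)2 1/2 ok · (1,1)2 3/3 ok · (1,2)2 3/4 ok · (1,3)2 4/4 ok · (1,4)2 2/3 ok
Row 2: (2,0)1 1/2 ok · (2,2)1 1/3 ok · (2,3)2 2/4 ok · (2,4)1 0/4 unhappy · (2,5)2 1/2 ok
Row 3: (3,0)1 3/3 ok · (3,1)1 3/3 ok · (3,2)1 2/4 ok · (3,3)2 3/4 ok · (3,4)2 2/4 ok · (3,5)2 3/3 ok
Row 4: (4,0)1 2/2 ok · (4,1)1 2/3 ok · (4,2)2 1/3 ok · (4,3)2 2/3 ok · (4,4)1 0/3 unhappy · (4,5)2 1/2 ok
Unsatisfied: (0,5), (2,4), (4,4) — 3 in total.

3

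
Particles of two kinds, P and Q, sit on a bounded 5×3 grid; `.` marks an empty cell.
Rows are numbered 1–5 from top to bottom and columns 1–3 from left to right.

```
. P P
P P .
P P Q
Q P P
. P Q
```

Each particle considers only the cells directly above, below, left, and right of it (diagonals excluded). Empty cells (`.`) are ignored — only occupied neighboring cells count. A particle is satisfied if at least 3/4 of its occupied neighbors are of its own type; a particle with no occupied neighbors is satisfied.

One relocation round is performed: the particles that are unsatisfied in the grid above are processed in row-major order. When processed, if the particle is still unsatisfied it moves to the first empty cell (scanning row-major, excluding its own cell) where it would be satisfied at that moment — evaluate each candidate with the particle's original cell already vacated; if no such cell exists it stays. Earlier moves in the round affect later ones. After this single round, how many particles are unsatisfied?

Initially unsatisfied (in order): (3,1), (3,3), (4,1), (4,3), (5,2), (5,3).
  (3,1) → (1,1).
  (3,3): no empty cell satisfies it; stays.
  (4,1): no empty cell satisfies it; stays.
  (4,3): no empty cell satisfies it; stays.
  (5,2): no empty cell satisfies it; stays.
  (5,3): no empty cell satisfies it; stays.
Resulting grid:
P P P
P P .
. P Q
Q P P
. P Q
Unsatisfied now: (3,2), (3,3), (4,1), (4,3), (5,2), (5,3).

6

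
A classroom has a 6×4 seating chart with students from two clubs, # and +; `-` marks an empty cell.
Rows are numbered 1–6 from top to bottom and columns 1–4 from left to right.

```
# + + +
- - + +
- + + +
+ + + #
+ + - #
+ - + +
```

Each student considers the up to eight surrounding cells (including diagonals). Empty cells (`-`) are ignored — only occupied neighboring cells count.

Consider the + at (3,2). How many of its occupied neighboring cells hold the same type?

5

Occupied neighbors of (3,2): (2,3)=+, (3,3)=+, (4,1)=+, (4,2)=+, (4,3)=+.
Same type (+): 5 of 5.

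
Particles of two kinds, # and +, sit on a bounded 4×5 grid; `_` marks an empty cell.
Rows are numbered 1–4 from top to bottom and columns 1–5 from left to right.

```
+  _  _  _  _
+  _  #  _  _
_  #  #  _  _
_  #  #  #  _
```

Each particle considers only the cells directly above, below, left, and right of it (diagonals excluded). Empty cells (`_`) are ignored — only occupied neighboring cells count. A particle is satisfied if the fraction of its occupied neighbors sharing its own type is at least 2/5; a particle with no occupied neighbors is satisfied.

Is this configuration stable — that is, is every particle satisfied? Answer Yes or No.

Yes

(1,1)+ 1/1 ✓
(2,1)+ 1/1 ✓
(2,3)# 1/1 ✓
(3,2)# 2/2 ✓
(3,3)# 3/3 ✓
(4,2)# 2/2 ✓
(4,3)# 3/3 ✓
(4,4)# 1/1 ✓
All meet the threshold, so the configuration is stable.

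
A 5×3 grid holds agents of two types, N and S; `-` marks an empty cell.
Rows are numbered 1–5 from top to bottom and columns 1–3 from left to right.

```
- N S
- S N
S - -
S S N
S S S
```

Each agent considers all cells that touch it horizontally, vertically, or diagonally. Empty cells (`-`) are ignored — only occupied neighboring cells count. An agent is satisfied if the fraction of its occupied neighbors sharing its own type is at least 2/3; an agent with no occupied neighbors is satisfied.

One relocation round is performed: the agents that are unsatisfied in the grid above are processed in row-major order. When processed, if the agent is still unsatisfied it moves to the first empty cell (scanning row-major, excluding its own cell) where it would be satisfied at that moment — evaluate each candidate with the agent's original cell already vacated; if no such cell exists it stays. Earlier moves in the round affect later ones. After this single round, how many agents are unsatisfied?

Initially unsatisfied (in order): (1,2), (1,3), (2,2), (2,3), (4,3).
  (1,2): no empty cell satisfies it; stays.
  (1,3) → (2,1).
  (2,2) → (3,2).
  (2,3) → (1,3).
  (4,3) → (2,3).
Resulting grid:
- N N
S - N
S S -
S S -
S S S
All satisfied now.

0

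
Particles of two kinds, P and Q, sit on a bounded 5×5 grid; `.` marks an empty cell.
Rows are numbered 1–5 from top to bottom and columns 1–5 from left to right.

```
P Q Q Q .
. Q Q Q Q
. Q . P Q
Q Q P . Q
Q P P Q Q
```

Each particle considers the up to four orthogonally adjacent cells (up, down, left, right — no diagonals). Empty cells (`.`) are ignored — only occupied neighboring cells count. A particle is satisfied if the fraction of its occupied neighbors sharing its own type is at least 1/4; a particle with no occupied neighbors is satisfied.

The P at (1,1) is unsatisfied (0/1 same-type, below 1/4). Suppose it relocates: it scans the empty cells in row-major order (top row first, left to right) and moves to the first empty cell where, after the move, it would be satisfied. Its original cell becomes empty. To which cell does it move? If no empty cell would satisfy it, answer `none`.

(3,3)

Vacating (1,1). Empty cells in order:
  (1,5): 0/2 same-type → still unsatisfied.
  (2,1): 0/1 same-type → still unsatisfied.
  (3,1): 0/2 same-type → still unsatisfied.
  (3,3): 2/4 same-type → satisfied — stop here.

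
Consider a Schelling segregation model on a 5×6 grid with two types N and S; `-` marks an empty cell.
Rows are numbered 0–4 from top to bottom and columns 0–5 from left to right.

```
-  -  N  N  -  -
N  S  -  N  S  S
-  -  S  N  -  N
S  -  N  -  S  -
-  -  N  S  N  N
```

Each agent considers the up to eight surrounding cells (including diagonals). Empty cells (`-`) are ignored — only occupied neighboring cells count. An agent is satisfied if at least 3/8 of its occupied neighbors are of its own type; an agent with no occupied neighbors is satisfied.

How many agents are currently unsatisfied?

8

(0,2)N 2/3 ok
(0,3)N 2/3 ok
(1,0)N 0/1 unhappy
(1,1)S 1/3 unhappy
(1,3)N 3/5 ok
(1,4)S 1/5 unhappy
(1,5)S 1/2 ok
(2,2)S 1/4 unhappy
(2,3)N 2/5 ok
(2,5)N 0/3 unhappy
(3,0)S 0/0 ok
(3,2)N 2/4 ok
(3,4)S 1/5 unhappy
(4,2)N 1/2 ok
(4,3)S 1/4 unhappy
(4,4)N 1/3 unhappy
(4,5)N 1/2 ok
Unsatisfied: (1,0), (1,1), (1,4), (2,2), (2,5), (3,4), (4,3), (4,4) — 8 in total.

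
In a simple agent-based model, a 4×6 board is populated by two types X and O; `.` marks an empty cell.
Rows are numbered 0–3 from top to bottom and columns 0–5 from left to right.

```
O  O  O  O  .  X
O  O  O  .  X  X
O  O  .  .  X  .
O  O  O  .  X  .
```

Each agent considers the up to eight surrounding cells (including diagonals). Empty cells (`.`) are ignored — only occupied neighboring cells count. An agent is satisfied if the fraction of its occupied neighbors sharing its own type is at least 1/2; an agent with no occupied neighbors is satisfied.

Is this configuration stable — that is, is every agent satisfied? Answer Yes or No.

(0,0)O 3/3 ok
(0,1)O 5/5 ok
(0,2)O 4/4 ok
(0,3)O 2/3 ok
(0,5)X 2/2 ok
(1,0)O 5/5 ok
(1,1)O 7/7 ok
(1,2)O 5/5 ok
(1,4)X 3/4 ok
(1,5)X 3/3 ok
(2,0)O 5/5 ok
(2,1)O 7/7 ok
(2,4)X 3/3 ok
(3,0)O 3/3 ok
(3,1)O 4/4 ok
(3,2)O 2/2 ok
(3,4)X 1/1 ok
All meet the threshold, so the configuration is stable.

Yes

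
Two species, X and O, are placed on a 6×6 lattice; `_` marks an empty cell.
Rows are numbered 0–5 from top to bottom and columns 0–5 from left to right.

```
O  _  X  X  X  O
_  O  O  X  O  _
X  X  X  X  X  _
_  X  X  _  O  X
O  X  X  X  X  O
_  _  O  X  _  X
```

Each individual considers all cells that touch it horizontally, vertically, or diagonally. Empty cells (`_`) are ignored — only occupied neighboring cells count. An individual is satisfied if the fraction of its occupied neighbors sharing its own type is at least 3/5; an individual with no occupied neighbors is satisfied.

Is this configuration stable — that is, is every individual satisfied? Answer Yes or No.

(0,0)O 1/1 ✓
(0,2)X 2/4 ✗
(0,3)X 3/5 ✓
(0,4)X 2/4 ✗
(0,5)O 1/2 ✗
(1,1)O 2/6 ✗
(1,2)O 1/7 ✗
(1,3)X 6/8 ✓
(1,4)O 1/6 ✗
(2,0)X 2/3 ✓
(2,1)X 4/6 ✓
(2,2)X 5/7 ✓
(2,3)X 4/7 ✗
(2,4)X 3/5 ✓
(3,1)X 6/7 ✓
(3,2)X 7/7 ✓
(3,4)O 1/6 ✗
(3,5)X 2/4 ✗
(4,0)O 0/2 ✗
(4,1)X 3/5 ✓
(4,2)X 5/6 ✓
(4,3)X 4/6 ✓
(4,4)X 4/6 ✓
(4,5)O 1/4 ✗
(5,2)O 0/4 ✗
(5,3)X 3/4 ✓
(5,5)X 1/2 ✗
For instance (0,2) has only 2/4 same-type neighbors, below 3/5.

No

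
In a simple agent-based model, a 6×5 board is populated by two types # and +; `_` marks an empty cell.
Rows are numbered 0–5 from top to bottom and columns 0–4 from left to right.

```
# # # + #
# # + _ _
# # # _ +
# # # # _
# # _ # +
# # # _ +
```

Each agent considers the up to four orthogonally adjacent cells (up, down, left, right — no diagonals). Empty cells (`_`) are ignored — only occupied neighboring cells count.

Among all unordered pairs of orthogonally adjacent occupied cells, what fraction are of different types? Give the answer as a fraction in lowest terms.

1/5

Scan each occupied cell's neighbors to the right and below so each pair is counted once.
From row 0: 3 unlike of 7 pairs (running 3/7).
From row 1: 2 unlike of 5 pairs (running 5/12).
From row 2: 0 unlike of 5 pairs (running 5/17).
From row 3: 0 unlike of 6 pairs (running 5/23).
From row 4: 1 unlike of 5 pairs (running 6/28).
From row 5: 0 unlike of 2 pairs (running 6/30).
Total adjacent occupied pairs: 30; unlike-type pairs: 6.
6/30 reduces to 1/5.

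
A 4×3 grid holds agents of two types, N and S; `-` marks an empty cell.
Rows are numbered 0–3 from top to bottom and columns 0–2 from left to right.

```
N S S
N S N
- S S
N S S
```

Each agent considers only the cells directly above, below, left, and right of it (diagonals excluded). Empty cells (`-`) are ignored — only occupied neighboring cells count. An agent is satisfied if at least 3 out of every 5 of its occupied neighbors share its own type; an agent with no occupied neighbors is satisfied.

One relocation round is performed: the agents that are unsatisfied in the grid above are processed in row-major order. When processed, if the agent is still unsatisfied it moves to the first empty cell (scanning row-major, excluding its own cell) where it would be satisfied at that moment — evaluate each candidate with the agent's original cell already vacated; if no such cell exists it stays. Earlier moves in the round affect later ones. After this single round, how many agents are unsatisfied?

Initially unsatisfied (in order): (0,0), (0,2), (1,0), (1,1), (1,2), (3,0).
  (0,0) → (2,0).
  (0,2): no empty cell satisfies it; stays.
  (1,0): no empty cell satisfies it; stays.
  (1,1): no empty cell satisfies it; stays.
  (1,2): no empty cell satisfies it; stays.
  (3,0): no empty cell satisfies it; stays.
Resulting grid:
- S S
N S N
N S S
N S S
Unsatisfied now: (0,2), (1,0), (1,1), (1,2), (3,0).

5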